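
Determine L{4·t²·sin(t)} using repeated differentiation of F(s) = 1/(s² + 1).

F(s) = 1/(s² + 1). F'(s) = -2s/(s² + 1)². F''(s) = -2(1 - 3s²)/(s² + 1)³ = (6s² - 2)/(s² + 1)³. So L{t²·sin(t)} = (-1)² F''(s) = (6s² - 2)/(s² + 1)³. Then L{4·t²·sin(t)} = 4·(6s² - 2)/(s² + 1)³ = (24s² - 8)/(s² + 1)³

Final answer: (24s² - 8)/(s² + 1)³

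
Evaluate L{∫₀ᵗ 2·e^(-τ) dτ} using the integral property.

L{∫₀ᵗ f(τ)dτ} = F(s)/s with F(s) = 2/(s+1), so L{∫₀ᵗ 2·e^(-τ) dτ} = 2/(s(s+1))

Final answer: 2/(s(s+1))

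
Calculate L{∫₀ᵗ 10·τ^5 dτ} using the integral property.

L{∫₀ᵗ f(τ)dτ} = F(s)/s with f(t) = 10t^5. F(s) = 1200/s^6, so L{∫₀ᵗ 10·τ^5 dτ} = (1200/s^6)/s = 1200/s^7. (Check: ∫₀ᵗ 10·τ^5 dτ = 10t^6/6.)

Final answer: 1200/s^7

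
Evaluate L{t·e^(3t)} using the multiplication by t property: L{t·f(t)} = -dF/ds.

Using L{t^n·e^(at)} = n!/(s-a)^(n+1), L{t·e^(3t)} = 1/(s-3)^2

Final answer: 1/(s-3)^2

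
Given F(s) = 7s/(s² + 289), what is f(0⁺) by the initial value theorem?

f(0⁺) = lim_{s→∞} s·7s/(s² + 289) = lim_{s→∞} 7s²/(s² + 289) = 7

Final answer: 7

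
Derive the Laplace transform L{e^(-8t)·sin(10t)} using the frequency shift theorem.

Frequency shift: L{e^(at)f(t)} = F(s-a). L{e^(-8t)·sin(10t)} = 10/((s+8)² + 100)

Final answer: 10/((s+8)² + 100)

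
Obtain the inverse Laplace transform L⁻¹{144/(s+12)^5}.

L⁻¹{n!/(s-a)^(n+1)} = t^n·e^(at) with n=4, a=-12. So L⁻¹{24/(s+12)^5} = t^4·e^(-12t), and L⁻¹{144/(s+12)^5} = (144/24)·t^4·e^(-12t) = 6·t^4·e^(-12t)

Final answer: 6·t^4·e^(-12t)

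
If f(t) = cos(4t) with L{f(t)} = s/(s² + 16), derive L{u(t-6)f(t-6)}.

Time shift theorem: L{u(t-a)f(t-a)} = e^(-as)F(s). Here a=6, F(s) = s/(s² + 16), so L{u(t-6)f(t-6)} = e^(-6s)·s/(s² + 16)

Final answer: e^(-6s)·s/(s² + 16)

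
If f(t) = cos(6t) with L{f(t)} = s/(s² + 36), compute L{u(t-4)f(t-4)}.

Time shift theorem: L{u(t-a)f(t-a)} = e^(-as)F(s). Here a=4, F(s) = s/(s² + 36), so L{u(t-4)f(t-4)} = e^(-4s)·s/(s² + 36)

Final answer: e^(-4s)·s/(s² + 36)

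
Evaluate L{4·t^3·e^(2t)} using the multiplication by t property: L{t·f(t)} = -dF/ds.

Using L{t^n·e^(at)} = n!/(s-a)^(n+1), L{t^3·e^(2t)} = 6/(s-2)^4, so L{4·t^3·e^(2t)} = 4·6/(s-2)^4 = 24/(s-2)^4

Final answer: 24/(s-2)^4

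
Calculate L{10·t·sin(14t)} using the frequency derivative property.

L{sin(14t)} = 14/(s² + 196). By L{t·f(t)} = -F'(s): -d/ds[14/(s² + 196)] = -(14)·(-2s)/(s² + 196)² = 28s/(s² + 196)². Then L{10·t·sin(14t)} = 10·28s/(s² + 196)² = 280s/(s² + 196)²

Final answer: 280s/(s² + 196)²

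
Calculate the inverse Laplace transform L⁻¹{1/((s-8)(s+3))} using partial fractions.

Decompose: A/(s-8) + B/(s+3). A = 1/11, B = -1/11. f(t) = (e^(8t) - e^(-3t))/11

Final answer: (e^(8t) - e^(-3t))/11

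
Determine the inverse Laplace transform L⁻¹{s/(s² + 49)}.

L⁻¹{s/(s² + 49)} = cos(7t)

Final answer: cos(7t)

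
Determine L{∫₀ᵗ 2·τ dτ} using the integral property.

L{∫₀ᵗ f(τ)dτ} = F(s)/s with f(t) = 2t. F(s) = 2/s^2, so L{∫₀ᵗ 2·τ dτ} = (2/s^2)/s = 2/s^3. (Check: ∫₀ᵗ 2·τ dτ = 2t^2/2.)

Final answer: 2/s^3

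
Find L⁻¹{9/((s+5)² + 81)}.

Form: b/((s-a)² + b²) → e^(at)sin(bt). With a=-5, b=9

Final answer: e^(-5t)·sin(9t)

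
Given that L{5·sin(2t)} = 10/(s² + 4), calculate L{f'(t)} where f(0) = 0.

L{f'(t)} = s·F(s) - f(0) = s·10/(s² + 4) - 0 = 10s/(s² + 4)

Final answer: 10s/(s² + 4)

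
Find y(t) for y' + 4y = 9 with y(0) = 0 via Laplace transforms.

sY + 4Y = 9/s. Y = 9/(s(s+4)). Partial fractions: Y = 9/4/s - 9/4/(s+4)

Final answer: y(t) = 9/4(1 - e^(-4t))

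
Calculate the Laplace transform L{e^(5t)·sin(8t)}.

L{e^(at)·sin(ωt)} = ω/((s-a)² + ω²), so L{e^(5t)·sin(8t)} = 8/((s-5)² + 64)

Final answer: 8/((s-5)² + 64)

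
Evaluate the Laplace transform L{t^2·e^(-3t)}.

L{t^n·e^(at)} = n!/(s-a)^(n+1), so L{t^2·e^(-3t)} = 2/(s+3)^3

Final answer: 2/(s+3)^3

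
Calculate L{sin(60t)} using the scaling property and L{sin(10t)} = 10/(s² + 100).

Using L{f(at)} = (1/a)F(s/a) with a=6: L{sin(60t)} = (1/6) · 10/((s/6)² + 100) = (1/6) · 10·36/(s² + 3600) = 60/(s² + 3600)

Final answer: 60/(s² + 3600)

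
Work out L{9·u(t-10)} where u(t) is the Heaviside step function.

L{u(t-a)} = e^(-as)/s. Here a=10, so L{u(t-10)} = e^(-10s)/s, and L{9·u(t-10)} = 9·e^(-10s)/s

Final answer: 9·e^(-10s)/s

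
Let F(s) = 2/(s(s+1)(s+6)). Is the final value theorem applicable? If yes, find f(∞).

Poles of sF(s) = 2/((s+1)(s+6)) are at s = -1 and s = -6, both in the left half-plane. Theorem applies. f(∞) = lim_{s→0} sF(s) = 2/(1·6) = 1/3

Final answer: 1/3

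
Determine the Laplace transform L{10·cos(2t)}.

L{cos(ωt)} = s/(s² + ω²), so L{cos(2t)} = s/(s² + 4). Then L{10·cos(2t)} = 10·s/(s² + 4) = 10s/(s² + 4)

Final answer: 10s/(s² + 4)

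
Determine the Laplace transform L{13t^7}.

L{13t^7} = 13 · L{t^7} = 13 · 5040/s^8 = 65520/s^8

Final answer: 65520/s^8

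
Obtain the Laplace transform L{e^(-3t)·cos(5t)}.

L{e^(at)·cos(ωt)} = (s-a)/((s-a)² + ω²), so L{e^(-3t)·cos(5t)} = (s+3)/((s+3)² + 25)

Final answer: (s+3)/((s+3)² + 25)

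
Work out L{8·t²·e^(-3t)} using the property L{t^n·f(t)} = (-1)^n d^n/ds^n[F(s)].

L{e^(-3t)} = 1/(s+3). d/ds[1/(s+3)] = -1/(s+3)². d²/ds²[1/(s+3)] = 2/(s+3)³. So L{t²·e^(-3t)} = (-1)² · 2/(s+3)³ = 2/(s+3)³. Then L{8·t²·e^(-3t)} = 8·2/(s+3)³ = 16/(s+3)³

Final answer: 16/(s+3)³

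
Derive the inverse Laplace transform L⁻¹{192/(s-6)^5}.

L⁻¹{n!/(s-a)^(n+1)} = t^n·e^(at) with n=4, a=6. So L⁻¹{24/(s-6)^5} = t^4·e^(6t), and L⁻¹{192/(s-6)^5} = (192/24)·t^4·e^(6t) = 8·t^4·e^(6t)

Final answer: 8·t^4·e^(6t)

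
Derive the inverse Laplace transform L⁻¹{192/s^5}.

L⁻¹{n!/s^(n+1)} = t^n with n=4. So L⁻¹{24/s^5} = t^4, and L⁻¹{192/s^5} = (192/24)·t^4 = 8·t^4

Final answer: 8·t^4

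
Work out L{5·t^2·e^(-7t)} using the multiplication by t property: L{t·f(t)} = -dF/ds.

Using L{t^n·e^(at)} = n!/(s-a)^(n+1), L{t^2·e^(-7t)} = 2/(s+7)^3, so L{5·t^2·e^(-7t)} = 5·2/(s+7)^3 = 10/(s+7)^3

Final answer: 10/(s+7)^3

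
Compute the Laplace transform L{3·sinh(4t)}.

L{sinh(ωt)} = ω/(s² - ω²), so L{sinh(4t)} = 4/(s² - 16). Then L{3·sinh(4t)} = 3·4/(s² - 16) = 12/(s² - 16)

Final answer: 12/(s² - 16)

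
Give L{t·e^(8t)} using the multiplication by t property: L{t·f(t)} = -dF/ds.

Using L{t^n·e^(at)} = n!/(s-a)^(n+1), L{t·e^(8t)} = 1/(s-8)^2

Final answer: 1/(s-8)^2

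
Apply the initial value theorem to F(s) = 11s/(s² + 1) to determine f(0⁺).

f(0⁺) = lim_{s→∞} s·11s/(s² + 1) = lim_{s→∞} 11s²/(s² + 1) = 11

Final answer: 11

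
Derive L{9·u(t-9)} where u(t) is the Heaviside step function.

L{u(t-a)} = e^(-as)/s. Here a=9, so L{u(t-9)} = e^(-9s)/s, and L{9·u(t-9)} = 9·e^(-9s)/s

Final answer: 9·e^(-9s)/s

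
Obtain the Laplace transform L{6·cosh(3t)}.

L{cosh(ωt)} = s/(s² - ω²), so L{cosh(3t)} = s/(s² - 9). Then L{6·cosh(3t)} = 6·s/(s² - 9) = 6s/(s² - 9)

Final answer: 6s/(s² - 9)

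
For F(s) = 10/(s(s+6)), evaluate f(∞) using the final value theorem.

f(∞) = lim_{s→0} s·10/(s(s+6)) = lim_{s→0} 10/(s+6) = 10/6 = 5/3

Final answer: 5/3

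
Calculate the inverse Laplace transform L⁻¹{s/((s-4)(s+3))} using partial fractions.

Using partial fractions, f(t) = (4e^(4t) + 3e^(-3t))/7

Final answer: (4e^(4t) + 3e^(-3t))/7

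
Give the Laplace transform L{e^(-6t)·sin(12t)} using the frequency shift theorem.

Frequency shift: L{e^(at)f(t)} = F(s-a). L{e^(-6t)·sin(12t)} = 12/((s+6)² + 144)

Final answer: 12/((s+6)² + 144)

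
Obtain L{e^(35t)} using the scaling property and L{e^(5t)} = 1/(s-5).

Using L{f(at)} = (1/a)F(s/a) with a=7 and f(t) = e^(5t): L{e^(35t)} = (1/7) · 1/((s/7)-5) = (1/7) · 7/(s-35) = 1/(s-35)

Final answer: 1/(s-35)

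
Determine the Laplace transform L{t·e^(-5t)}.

L{t^n·e^(at)} = n!/(s-a)^(n+1), so L{t·e^(-5t)} = 1/(s+5)^2

Final answer: 1/(s+5)^2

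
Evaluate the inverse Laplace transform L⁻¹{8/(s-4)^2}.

L⁻¹{n!/(s-a)^(n+1)} = t^n·e^(at) with n=1, a=4. So L⁻¹{1/(s-4)^2} = t·e^(4t), and L⁻¹{8/(s-4)^2} = (8/1)·t·e^(4t) = 8·t·e^(4t)

Final answer: 8·t·e^(4t)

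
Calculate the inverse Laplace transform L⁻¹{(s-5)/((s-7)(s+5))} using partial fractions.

Using partial fractions, f(t) = (2e^(7t) + 10e^(-5t))/12

Final answer: (2e^(7t) + 10e^(-5t))/12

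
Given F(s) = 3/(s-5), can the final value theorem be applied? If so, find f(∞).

sF(s) = 3s/(s-5) has a pole at s = 5 in the right half-plane. Theorem does NOT apply (unstable system; f(t) = 3·e^(5t) grows without bound).

Final answer: Not applicable (unstable)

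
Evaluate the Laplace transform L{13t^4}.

L{13t^4} = 13 · L{t^4} = 13 · 24/s^5 = 312/s^5

Final answer: 312/s^5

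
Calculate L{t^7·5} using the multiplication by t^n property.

L{5} = 5/s. d^1/ds^1[1/s] = -1/s². d^2/ds^2[1/s] = 2/s^3. d^3/ds^3[1/s] = -6/s^4. d^4/ds^4[1/s] = 24/s^5. d^5/ds^5[1/s] = -120/s^6. d^6/ds^6[1/s] = 720/s^7. d^7/ds^7[1/s] = -5040/s^8. So L{t^7} = (-1)^{7}·-5040/s^8 = 5040/s^8. Then L{t^7·5} = 5·5040/s^8 = 25200/s^8

Final answer: 25200/s^8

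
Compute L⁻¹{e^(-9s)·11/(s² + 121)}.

L⁻¹{11/(s² + 121)} = sin(11t). By the time shift theorem, L⁻¹{e^(-as)F(s)} = u(t-a)f(t-a) with a=9, so L⁻¹{e^(-9s)·11/(s² + 121)} = u(t-9)·sin(11(t-9))

Final answer: u(t-9)·sin(11(t-9))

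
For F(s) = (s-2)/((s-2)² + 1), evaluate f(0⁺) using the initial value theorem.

f(0⁺) = lim_{s→∞} sF(s) = lim_{s→∞} s(s-2)/((s-2)² + 1) = 1

Final answer: 1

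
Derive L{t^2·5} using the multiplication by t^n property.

L{5} = 5/s. d^1/ds^1[1/s] = -1/s². d^2/ds^2[1/s] = 2/s^3. So L{t^2} = (-1)^{2}·2/s^3 = 2/s^3. Then L{t^2·5} = 5·2/s^3 = 10/s^3

Final answer: 10/s^3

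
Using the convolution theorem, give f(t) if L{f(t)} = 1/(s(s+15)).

1/(s(s+15)) = (1/s)·(1/(s+15)) = L{1}·L{e^(-15t)}. By convolution, f(t) = 1*e^(-15t) = ∫₀ᵗ 1·e^(-15τ) dτ = (1 - e^(-15t))/15

Final answer: (1 - e^(-15t))/15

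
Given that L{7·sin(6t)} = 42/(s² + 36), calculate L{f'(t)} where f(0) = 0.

L{f'(t)} = s·F(s) - f(0) = s·42/(s² + 36) - 0 = 42s/(s² + 36)

Final answer: 42s/(s² + 36)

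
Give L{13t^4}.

L{t^n} = n!/s^(n+1). So L{13t^4} = 13·4!/s^5 = 312/s^5

Final answer: 312/s^5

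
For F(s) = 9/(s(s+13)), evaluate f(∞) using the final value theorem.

f(∞) = lim_{s→0} s·9/(s(s+13)) = lim_{s→0} 9/(s+13) = 9/13 = 9/13

Final answer: 9/13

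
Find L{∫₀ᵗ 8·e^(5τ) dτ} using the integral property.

L{∫₀ᵗ f(τ)dτ} = F(s)/s with F(s) = 8/(s-5), so L{∫₀ᵗ 8·e^(5τ) dτ} = 8/(s(s-5))

Final answer: 8/(s(s-5))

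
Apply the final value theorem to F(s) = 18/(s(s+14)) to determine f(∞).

f(∞) = lim_{s→0} s·18/(s(s+14)) = lim_{s→0} 18/(s+14) = 18/14 = 9/7

Final answer: 9/7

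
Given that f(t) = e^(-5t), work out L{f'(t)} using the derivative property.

f(0) = 1, F(s) = 1/(s+5). L{f'(t)} = s·F(s) - f(0) = s/(s+5) - 1 = (s - (s+5))/(s+5) = -5/(s+5)

Final answer: -5/(s+5)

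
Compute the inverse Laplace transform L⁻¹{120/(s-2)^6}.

L⁻¹{n!/(s-a)^(n+1)} = t^n·e^(at), so L⁻¹{120/(s-2)^6} = t^5·e^(2t)

Final answer: t^5·e^(2t)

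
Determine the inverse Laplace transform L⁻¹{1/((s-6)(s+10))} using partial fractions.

Decompose: A/(s-6) + B/(s+10). A = 1/16, B = -1/16. f(t) = (e^(6t) - e^(-10t))/16

Final answer: (e^(6t) - e^(-10t))/16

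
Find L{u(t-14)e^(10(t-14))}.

u(t-a)f(t-a) with f(t)=e^(10t). L{e^(10t)} = 1/(s-10). By time shift: e^(-14s)/(s-10)

Final answer: e^(-14s)/(s-10)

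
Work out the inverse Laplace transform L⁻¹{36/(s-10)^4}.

L⁻¹{n!/(s-a)^(n+1)} = t^n·e^(at) with n=3, a=10. So L⁻¹{6/(s-10)^4} = t^3·e^(10t), and L⁻¹{36/(s-10)^4} = (36/6)·t^3·e^(10t) = 6·t^3·e^(10t)

Final answer: 6·t^3·e^(10t)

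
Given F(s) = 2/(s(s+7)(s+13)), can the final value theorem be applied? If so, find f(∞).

Poles of sF(s) = 2/((s+7)(s+13)) are at s = -7 and s = -13, both in the left half-plane. Theorem applies. f(∞) = lim_{s→0} sF(s) = 2/(7·13) = 2/91

Final answer: 2/91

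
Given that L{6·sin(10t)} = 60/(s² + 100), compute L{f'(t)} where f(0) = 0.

L{f'(t)} = s·F(s) - f(0) = s·60/(s² + 100) - 0 = 60s/(s² + 100)

Final answer: 60s/(s² + 100)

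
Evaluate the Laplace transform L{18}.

L{18} = 18 · L{1} = 18/s

Final answer: 18/s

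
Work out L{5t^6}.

L{t^n} = n!/s^(n+1). So L{5t^6} = 5·6!/s^7 = 3600/s^7

Final answer: 3600/s^7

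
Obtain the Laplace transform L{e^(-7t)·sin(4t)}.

L{e^(at)·sin(ωt)} = ω/((s-a)² + ω²), so L{e^(-7t)·sin(4t)} = 4/((s+7)² + 16)

Final answer: 4/((s+7)² + 16)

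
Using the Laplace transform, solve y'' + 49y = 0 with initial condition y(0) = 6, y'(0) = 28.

L{y''} + 49L{y} = 0. s²Y - 6s - 28 + 49Y = 0. Y(s² + 49) = 6s + 28. Y = (6s + 28)/(s² + 49). Inverting: y(t) = 6cos(7t) + 4sin(7t)

Final answer: y(t) = 6cos(7t) + 4sin(7t)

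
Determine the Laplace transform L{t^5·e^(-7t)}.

L{t^n·e^(at)} = n!/(s-a)^(n+1), so L{t^5·e^(-7t)} = 120/(s+7)^6

Final answer: 120/(s+7)^6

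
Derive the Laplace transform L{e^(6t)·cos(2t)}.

L{e^(at)·cos(ωt)} = (s-a)/((s-a)² + ω²), so L{e^(6t)·cos(2t)} = (s-6)/((s-6)² + 4)

Final answer: (s-6)/((s-6)² + 4)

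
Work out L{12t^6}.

L{t^n} = n!/s^(n+1). So L{12t^6} = 12·6!/s^7 = 8640/s^7

Final answer: 8640/s^7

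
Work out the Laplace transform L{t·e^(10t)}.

L{t^n·e^(at)} = n!/(s-a)^(n+1), so L{t·e^(10t)} = 1/(s-10)^2

Final answer: 1/(s-10)^2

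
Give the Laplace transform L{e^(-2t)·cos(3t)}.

L{e^(at)·cos(ωt)} = (s-a)/((s-a)² + ω²), so L{e^(-2t)·cos(3t)} = (s+2)/((s+2)² + 9)

Final answer: (s+2)/((s+2)² + 9)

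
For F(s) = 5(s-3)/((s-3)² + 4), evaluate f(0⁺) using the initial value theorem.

f(0⁺) = lim_{s→∞} sF(s) = lim_{s→∞} 5s(s-3)/((s-3)² + 4) = 5

Final answer: 5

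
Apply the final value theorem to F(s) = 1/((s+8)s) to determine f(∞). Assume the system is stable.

f(∞) = lim_{s→0} sF(s) = lim_{s→0} 1/(s+8) = 1/8

Final answer: 1/8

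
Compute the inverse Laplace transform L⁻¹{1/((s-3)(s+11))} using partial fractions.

Decompose: A/(s-3) + B/(s+11). A = 1/14, B = -1/14. f(t) = (e^(3t) - e^(-11t))/14

Final answer: (e^(3t) - e^(-11t))/14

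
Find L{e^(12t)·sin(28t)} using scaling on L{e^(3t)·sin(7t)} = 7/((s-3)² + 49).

Scaling with a=4: L{e^(12t)·sin(28t)} = (1/4) · 7/((s/4-3)² + 49). Simplifying: 28/((s-12)² + 784)

Final answer: 28/((s-12)² + 784)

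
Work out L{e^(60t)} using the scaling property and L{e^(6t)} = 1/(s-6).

Using L{f(at)} = (1/a)F(s/a) with a=10 and f(t) = e^(6t): L{e^(60t)} = (1/10) · 1/((s/10)-6) = (1/10) · 10/(s-60) = 1/(s-60)

Final answer: 1/(s-60)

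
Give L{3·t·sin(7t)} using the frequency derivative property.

L{sin(7t)} = 7/(s² + 49). By L{t·f(t)} = -F'(s): -d/ds[7/(s² + 49)] = -(7)·(-2s)/(s² + 49)² = 14s/(s² + 49)². Then L{3·t·sin(7t)} = 3·14s/(s² + 49)² = 42s/(s² + 49)²

Final answer: 42s/(s² + 49)²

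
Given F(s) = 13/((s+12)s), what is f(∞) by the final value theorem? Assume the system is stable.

f(∞) = lim_{s→0} sF(s) = lim_{s→0} 13/(s+12) = 13/12

Final answer: 13/12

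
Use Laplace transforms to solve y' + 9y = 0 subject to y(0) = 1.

L{y'} + 9L{y} = 0. sY - 1 + 9Y = 0. Y(s+9) = 1. Y = 1/(s+9)

Final answer: y(t) = e^(-9t)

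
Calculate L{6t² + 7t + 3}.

L{6t² + 7t + 3} = 6·2/s³ + 7/s² + 3/s = 12/s³ + 7/s² + 3/s

Final answer: 12/s³ + 7/s² + 3/s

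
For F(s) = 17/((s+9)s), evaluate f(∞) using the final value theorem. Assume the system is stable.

f(∞) = lim_{s→0} sF(s) = lim_{s→0} 17/(s+9) = 17/9

Final answer: 17/9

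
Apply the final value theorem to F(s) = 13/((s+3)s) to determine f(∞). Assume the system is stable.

f(∞) = lim_{s→0} sF(s) = lim_{s→0} 13/(s+3) = 13/3

Final answer: 13/3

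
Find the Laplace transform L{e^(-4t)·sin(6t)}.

L{e^(at)·sin(ωt)} = ω/((s-a)² + ω²), so L{e^(-4t)·sin(6t)} = 6/((s+4)² + 36)

Final answer: 6/((s+4)² + 36)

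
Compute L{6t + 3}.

L{6t + 3} = 6·L{t} + 3·L{1} = 6/s² + 3/s

Final answer: 6/s² + 3/s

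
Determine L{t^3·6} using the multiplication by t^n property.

L{6} = 6/s. d^1/ds^1[1/s] = -1/s². d^2/ds^2[1/s] = 2/s^3. d^3/ds^3[1/s] = -6/s^4. So L{t^3} = (-1)^{3}·-6/s^4 = 6/s^4. Then L{t^3·6} = 6·6/s^4 = 36/s^4

Final answer: 36/s^4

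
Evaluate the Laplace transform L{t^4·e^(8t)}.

L{t^n·e^(at)} = n!/(s-a)^(n+1), so L{t^4·e^(8t)} = 24/(s-8)^5

Final answer: 24/(s-8)^5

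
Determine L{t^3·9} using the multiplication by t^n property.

L{9} = 9/s. d^1/ds^1[1/s] = -1/s². d^2/ds^2[1/s] = 2/s^3. d^3/ds^3[1/s] = -6/s^4. So L{t^3} = (-1)^{3}·-6/s^4 = 6/s^4. Then L{t^3·9} = 9·6/s^4 = 54/s^4

Final answer: 54/s^4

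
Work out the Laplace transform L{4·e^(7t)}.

L{e^(at)} = 1/(s-a), so L{e^(7t)} = 1/(s-7). Then L{4·e^(7t)} = 4/(s-7)

Final answer: 4/(s-7)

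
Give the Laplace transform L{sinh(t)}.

L{sinh(ωt)} = ω/(s² - ω²), so L{sinh(t)} = 1/(s² - 1)

Final answer: 1/(s² - 1)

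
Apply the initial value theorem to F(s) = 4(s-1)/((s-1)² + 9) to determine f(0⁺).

f(0⁺) = lim_{s→∞} sF(s) = lim_{s→∞} 4s(s-1)/((s-1)² + 9) = 4

Final answer: 4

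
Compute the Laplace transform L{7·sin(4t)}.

L{sin(ωt)} = ω/(s² + ω²), so L{sin(4t)} = 4/(s² + 16). Then L{7·sin(4t)} = 7·4/(s² + 16) = 28/(s² + 16)

Final answer: 28/(s² + 16)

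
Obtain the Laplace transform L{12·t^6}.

L{t^n} = n!/s^(n+1), so L{t^6} = 720/s^7. Then L{12·t^6} = 12·720/s^7 = 8640/s^7

Final answer: 8640/s^7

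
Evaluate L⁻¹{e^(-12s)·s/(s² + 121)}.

L⁻¹{s/(s² + 121)} = cos(11t). By the time shift theorem, L⁻¹{e^(-as)F(s)} = u(t-a)f(t-a) with a=12, so L⁻¹{e^(-12s)·s/(s² + 121)} = u(t-12)·cos(11(t-12))

Final answer: u(t-12)·cos(11(t-12))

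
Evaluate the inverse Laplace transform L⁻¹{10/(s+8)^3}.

L⁻¹{n!/(s-a)^(n+1)} = t^n·e^(at) with n=2, a=-8. So L⁻¹{2/(s+8)^3} = t^2·e^(-8t), and L⁻¹{10/(s+8)^3} = (10/2)·t^2·e^(-8t) = 5·t^2·e^(-8t)

Final answer: 5·t^2·e^(-8t)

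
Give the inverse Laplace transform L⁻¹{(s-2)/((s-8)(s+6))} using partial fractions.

Using partial fractions, f(t) = (6e^(8t) + 8e^(-6t))/14

Final answer: (6e^(8t) + 8e^(-6t))/14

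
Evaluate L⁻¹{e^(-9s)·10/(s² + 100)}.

L⁻¹{10/(s² + 100)} = sin(10t). By the time shift theorem, L⁻¹{e^(-as)F(s)} = u(t-a)f(t-a) with a=9, so L⁻¹{e^(-9s)·10/(s² + 100)} = u(t-9)·sin(10(t-9))

Final answer: u(t-9)·sin(10(t-9))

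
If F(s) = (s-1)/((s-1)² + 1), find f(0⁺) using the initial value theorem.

f(0⁺) = lim_{s→∞} sF(s) = lim_{s→∞} s(s-1)/((s-1)² + 1) = 1

Final answer: 1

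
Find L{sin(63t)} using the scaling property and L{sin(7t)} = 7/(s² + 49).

Using L{f(at)} = (1/a)F(s/a) with a=9: L{sin(63t)} = (1/9) · 7/((s/9)² + 49) = (1/9) · 7·81/(s² + 3969) = 63/(s² + 3969)

Final answer: 63/(s² + 3969)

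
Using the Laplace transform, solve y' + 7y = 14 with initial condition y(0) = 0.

sY + 7Y = 14/s. Y = 14/(s(s+7)). Partial fractions: Y = 2/s - 2/(s+7)

Final answer: y(t) = 2(1 - e^(-7t))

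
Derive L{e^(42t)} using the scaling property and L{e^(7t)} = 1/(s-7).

Using L{f(at)} = (1/a)F(s/a) with a=6 and f(t) = e^(7t): L{e^(42t)} = (1/6) · 1/((s/6)-7) = (1/6) · 6/(s-42) = 1/(s-42)

Final answer: 1/(s-42)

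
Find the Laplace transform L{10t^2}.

L{10t^2} = 10 · L{t^2} = 10 · 2/s^3 = 20/s^3

Final answer: 20/s^3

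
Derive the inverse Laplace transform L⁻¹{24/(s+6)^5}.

L⁻¹{n!/(s-a)^(n+1)} = t^n·e^(at), so L⁻¹{24/(s+6)^5} = t^4·e^(-6t)

Final answer: t^4·e^(-6t)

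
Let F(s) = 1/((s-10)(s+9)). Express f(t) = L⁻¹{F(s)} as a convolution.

1/((s-10)(s+9)) = (1/(s-10))·(1/(s+9)) = L{e^(10t)}·L{e^(-9t)}. So f(t) = e^(10t)*e^(-9t) = ∫₀ᵗ e^(10τ)·e^(-9(t-τ)) dτ

Final answer: ∫₀ᵗ e^(10τ)·e^(-9(t-τ)) dτ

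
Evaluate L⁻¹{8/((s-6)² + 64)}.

Form: b/((s-a)² + b²) → e^(at)sin(bt). With a=6, b=8

Final answer: e^(6t)·sin(8t)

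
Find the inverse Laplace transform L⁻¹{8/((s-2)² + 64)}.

Using frequency shift, L⁻¹{8/((s-2)² + 64)} = e^(2t)·sin(8t)

Final answer: e^(2t)·sin(8t)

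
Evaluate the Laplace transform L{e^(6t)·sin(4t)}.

L{e^(at)·sin(ωt)} = ω/((s-a)² + ω²), so L{e^(6t)·sin(4t)} = 4/((s-6)² + 16)

Final answer: 4/((s-6)² + 16)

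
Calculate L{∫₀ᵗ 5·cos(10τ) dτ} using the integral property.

L{∫₀ᵗ f(τ)dτ} = F(s)/s with F(s) = 5s/(s² + 100), so the result is (5s/(s² + 100))/s = 5/(s² + 100)

Final answer: 5/(s² + 100)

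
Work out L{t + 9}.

L{t + 9} = L{t} + 9·L{1} = 1/s² + 9/s

Final answer: 1/s² + 9/s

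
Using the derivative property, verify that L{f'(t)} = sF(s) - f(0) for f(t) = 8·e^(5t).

f'(t) = 40e^(5t). Direct: L{f'(t)} = 40/(s-5). Property: s·8/(s-5) - 8 = (8s - 8(s-5))/(s-5) = 40/(s-5). ✓

Final answer: 40/(s-5)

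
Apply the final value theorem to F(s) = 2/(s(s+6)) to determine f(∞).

f(∞) = lim_{s→0} s·2/(s(s+6)) = lim_{s→0} 2/(s+6) = 2/6 = 1/3

Final answer: 1/3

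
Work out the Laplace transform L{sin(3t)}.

L{sin(ωt)} = ω/(s² + ω²), so L{sin(3t)} = 3/(s² + 9)

Final answer: 3/(s² + 9)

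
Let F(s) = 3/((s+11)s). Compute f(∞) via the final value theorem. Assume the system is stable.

f(∞) = lim_{s→0} sF(s) = lim_{s→0} 3/(s+11) = 3/11

Final answer: 3/11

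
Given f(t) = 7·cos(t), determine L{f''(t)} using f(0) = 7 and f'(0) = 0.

F(s) = 7s/(s² + 1). L{f''(t)} = s²F(s) - sf(0) - f'(0) = 7s³/(s² + 1) - 7s = (7s³ - 7s(s² + 1))/(s² + 1) = -7s/(s² + 1)

Final answer: -7s/(s² + 1)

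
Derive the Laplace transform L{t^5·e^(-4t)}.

L{t^n·e^(at)} = n!/(s-a)^(n+1), so L{t^5·e^(-4t)} = 120/(s+4)^6

Final answer: 120/(s+4)^6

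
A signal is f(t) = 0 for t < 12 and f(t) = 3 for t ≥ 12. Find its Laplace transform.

f(t) = 3·u(t-12). L{u(t-12)} = e^(-12s)/s, so L{f(t)} = 3·e^(-12s)/s

Final answer: 3·e^(-12s)/s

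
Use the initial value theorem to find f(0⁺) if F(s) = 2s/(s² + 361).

f(0⁺) = lim_{s→∞} s·2s/(s² + 361) = lim_{s→∞} 2s²/(s² + 361) = 2

Final answer: 2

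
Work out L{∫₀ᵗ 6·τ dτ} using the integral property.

L{∫₀ᵗ f(τ)dτ} = F(s)/s with f(t) = 6t. F(s) = 6/s^2, so L{∫₀ᵗ 6·τ dτ} = (6/s^2)/s = 6/s^3. (Check: ∫₀ᵗ 6·τ dτ = 6t^2/2.)

Final answer: 6/s^3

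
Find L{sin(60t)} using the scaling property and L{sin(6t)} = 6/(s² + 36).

Using L{f(at)} = (1/a)F(s/a) with a=10: L{sin(60t)} = (1/10) · 6/((s/10)² + 36) = (1/10) · 6·100/(s² + 3600) = 60/(s² + 3600)

Final answer: 60/(s² + 3600)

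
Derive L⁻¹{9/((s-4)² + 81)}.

Form: b/((s-a)² + b²) → e^(at)sin(bt). With a=4, b=9

Final answer: e^(4t)·sin(9t)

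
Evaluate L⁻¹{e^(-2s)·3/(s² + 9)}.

L⁻¹{3/(s² + 9)} = sin(3t). By the time shift theorem, L⁻¹{e^(-as)F(s)} = u(t-a)f(t-a) with a=2, so L⁻¹{e^(-2s)·3/(s² + 9)} = u(t-2)·sin(3(t-2))

Final answer: u(t-2)·sin(3(t-2))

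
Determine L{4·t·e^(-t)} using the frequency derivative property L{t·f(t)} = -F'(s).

L{e^(-t)} = 1/(s+1). By frequency derivative: L{t·e^(-t)} = -d/ds[1/(s+1)] = -(-1)/(s+1)² = 1/(s+1)². Then L{4·t·e^(-t)} = 4·1/(s+1)² = 4/(s+1)²

Final answer: 4/(s+1)²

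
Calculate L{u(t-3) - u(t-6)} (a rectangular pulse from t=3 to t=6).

L{u(t-a)} = e^(-as)/s. L{u(t-3) - u(t-6)} = (e^(-3s) - e^(-6s))/s

Final answer: (e^(-3s) - e^(-6s))/s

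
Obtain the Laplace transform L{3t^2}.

L{3t^2} = 3 · L{t^2} = 3 · 2/s^3 = 6/s^3

Final answer: 6/s^3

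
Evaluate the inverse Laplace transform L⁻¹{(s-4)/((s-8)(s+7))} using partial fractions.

Using partial fractions, f(t) = (4e^(8t) + 11e^(-7t))/15

Final answer: (4e^(8t) + 11e^(-7t))/15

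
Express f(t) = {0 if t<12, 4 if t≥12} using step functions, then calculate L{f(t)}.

f(t) = 4·u(t-12). L{u(t-12)} = e^(-12s)/s, so L{f(t)} = 4·e^(-12s)/s

Final answer: 4·e^(-12s)/s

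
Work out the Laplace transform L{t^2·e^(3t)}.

L{t^n·e^(at)} = n!/(s-a)^(n+1), so L{t^2·e^(3t)} = 2/(s-3)^3

Final answer: 2/(s-3)^3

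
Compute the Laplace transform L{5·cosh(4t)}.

L{cosh(ωt)} = s/(s² - ω²), so L{cosh(4t)} = s/(s² - 16). Then L{5·cosh(4t)} = 5·s/(s² - 16) = 5s/(s² - 16)

Final answer: 5s/(s² - 16)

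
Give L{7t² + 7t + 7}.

L{7t² + 7t + 7} = 7·2/s³ + 7/s² + 7/s = 14/s³ + 7/s² + 7/s

Final answer: 14/s³ + 7/s² + 7/s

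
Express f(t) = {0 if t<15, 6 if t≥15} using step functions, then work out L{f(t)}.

f(t) = 6·u(t-15). L{u(t-15)} = e^(-15s)/s, so L{f(t)} = 6·e^(-15s)/s

Final answer: 6·e^(-15s)/s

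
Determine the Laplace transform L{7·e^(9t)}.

L{e^(at)} = 1/(s-a), so L{e^(9t)} = 1/(s-9). Then L{7·e^(9t)} = 7/(s-9)

Final answer: 7/(s-9)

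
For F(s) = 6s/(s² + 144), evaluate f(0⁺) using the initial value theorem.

f(0⁺) = lim_{s→∞} s·6s/(s² + 144) = lim_{s→∞} 6s²/(s² + 144) = 6

Final answer: 6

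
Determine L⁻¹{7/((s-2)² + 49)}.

Form: b/((s-a)² + b²) → e^(at)sin(bt). With a=2, b=7

Final answer: e^(2t)·sin(7t)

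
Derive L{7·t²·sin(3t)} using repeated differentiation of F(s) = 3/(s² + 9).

F(s) = 3/(s² + 9). F'(s) = -6s/(s² + 9)². F''(s) = -6(9 - 3s²)/(s² + 9)³ = (18s² - 54)/(s² + 9)³. So L{t²·sin(3t)} = (-1)² F''(s) = (18s² - 54)/(s² + 9)³. Then L{7·t²·sin(3t)} = 7·(18s² - 54)/(s² + 9)³ = (126s² - 378)/(s² + 9)³

Final answer: (126s² - 378)/(s² + 9)³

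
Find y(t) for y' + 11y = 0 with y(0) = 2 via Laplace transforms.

L{y'} + 11L{y} = 0. sY - 2 + 11Y = 0. Y(s+11) = 2. Y = 2/(s+11)

Final answer: y(t) = 2e^(-11t)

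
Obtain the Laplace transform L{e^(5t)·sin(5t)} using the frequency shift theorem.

Frequency shift: L{e^(at)f(t)} = F(s-a). L{e^(5t)·sin(5t)} = 5/((s-5)² + 25)

Final answer: 5/((s-5)² + 25)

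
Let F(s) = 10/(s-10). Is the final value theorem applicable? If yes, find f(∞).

sF(s) = 10s/(s-10) has a pole at s = 10 in the right half-plane. Theorem does NOT apply (unstable system; f(t) = 10·e^(10t) grows without bound).

Final answer: Not applicable (unstable)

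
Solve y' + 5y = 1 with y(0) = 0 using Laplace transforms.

sY + 5Y = 1/s. Y = 1/(s(s+5)). Partial fractions: Y = 1/5/s - 1/5/(s+5)

Final answer: y(t) = 1/5(1 - e^(-5t))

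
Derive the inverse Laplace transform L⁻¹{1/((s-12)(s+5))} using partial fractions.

Decompose: A/(s-12) + B/(s+5). A = 1/17, B = -1/17. f(t) = (e^(12t) - e^(-5t))/17

Final answer: (e^(12t) - e^(-5t))/17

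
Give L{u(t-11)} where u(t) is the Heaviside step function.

L{u(t-a)} = e^(-as)/s. Here a=11, so L{u(t-11)} = e^(-11s)/s

Final answer: e^(-11s)/s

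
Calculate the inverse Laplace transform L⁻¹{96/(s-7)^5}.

L⁻¹{n!/(s-a)^(n+1)} = t^n·e^(at) with n=4, a=7. So L⁻¹{24/(s-7)^5} = t^4·e^(7t), and L⁻¹{96/(s-7)^5} = (96/24)·t^4·e^(7t) = 4·t^4·e^(7t)

Final answer: 4·t^4·e^(7t)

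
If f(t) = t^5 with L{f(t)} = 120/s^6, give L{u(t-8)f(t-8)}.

Time shift theorem: L{u(t-a)f(t-a)} = e^(-as)F(s). Here a=8, F(s) = 120/s^6, so L{u(t-8)f(t-8)} = e^(-8s)·120/s^6

Final answer: e^(-8s)·120/s^6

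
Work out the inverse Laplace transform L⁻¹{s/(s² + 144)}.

L⁻¹{s/(s² + 144)} = cos(12t)

Final answer: cos(12t)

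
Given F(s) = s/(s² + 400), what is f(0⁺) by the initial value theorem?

f(0⁺) = lim_{s→∞} s·s/(s² + 400) = lim_{s→∞} s²/(s² + 400) = 1

Final answer: 1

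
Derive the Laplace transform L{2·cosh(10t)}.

L{cosh(ωt)} = s/(s² - ω²), so L{cosh(10t)} = s/(s² - 100). Then L{2·cosh(10t)} = 2·s/(s² - 100) = 2s/(s² - 100)

Final answer: 2s/(s² - 100)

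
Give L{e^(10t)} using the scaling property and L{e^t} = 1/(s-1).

Using L{f(at)} = (1/a)F(s/a) with a=10 and f(t) = e^t: L{e^(10t)} = (1/10) · 1/((s/10)-1) = (1/10) · 10/(s-10) = 1/(s-10)

Final answer: 1/(s-10)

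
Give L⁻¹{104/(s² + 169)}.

This is the form c·a/(s² + a²) with a = 13, c = 8. L⁻¹ = 8·sin(13t)

Final answer: 8·sin(13t)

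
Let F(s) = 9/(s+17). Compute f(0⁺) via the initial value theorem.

f(0⁺) = lim_{s→∞} s·9/(s+17) = lim_{s→∞} 9s/(s+17) = 9

Final answer: 9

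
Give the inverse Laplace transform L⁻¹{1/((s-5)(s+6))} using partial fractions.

Decompose: A/(s-5) + B/(s+6). A = 1/11, B = -1/11. f(t) = (e^(5t) - e^(-6t))/11

Final answer: (e^(5t) - e^(-6t))/11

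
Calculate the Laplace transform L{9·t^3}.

L{t^n} = n!/s^(n+1), so L{t^3} = 6/s^4. Then L{9·t^3} = 9·6/s^4 = 54/s^4

Final answer: 54/s^4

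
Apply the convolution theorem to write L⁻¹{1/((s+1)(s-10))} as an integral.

1/((s+1)(s-10)) = (1/(s+1))·(1/(s-10)) = L{e^(-t)}·L{e^(10t)}. So f(t) = e^(-t)*e^(10t) = ∫₀ᵗ e^(-τ)·e^(10(t-τ)) dτ

Final answer: ∫₀ᵗ e^(-τ)·e^(10(t-τ)) dτ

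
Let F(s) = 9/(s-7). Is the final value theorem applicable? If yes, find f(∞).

sF(s) = 9s/(s-7) has a pole at s = 7 in the right half-plane. Theorem does NOT apply (unstable system; f(t) = 9·e^(7t) grows without bound).

Final answer: Not applicable (unstable)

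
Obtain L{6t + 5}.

L{6t + 5} = 6·L{t} + 5·L{1} = 6/s² + 5/s

Final answer: 6/s² + 5/s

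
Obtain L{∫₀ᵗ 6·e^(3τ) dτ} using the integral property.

L{∫₀ᵗ f(τ)dτ} = F(s)/s with F(s) = 6/(s-3), so L{∫₀ᵗ 6·e^(3τ) dτ} = 6/(s(s-3))

Final answer: 6/(s(s-3))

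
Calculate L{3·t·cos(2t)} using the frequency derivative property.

L{cos(2t)} = s/(s² + 4). Derivative: d/ds[s/(s² + 4)] = [(s² + 4) - s·2s]/(s² + 4)² = (4 - s²)/(s² + 4)². So L{t·cos(2t)} = -F'(s) = (s² - 4)/(s² + 4)². Then L{3·t·cos(2t)} = 3·(s² - 4)/(s² + 4)²

Final answer: 3·(s² - 4)/(s² + 4)²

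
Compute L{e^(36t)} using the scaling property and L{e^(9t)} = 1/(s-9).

Using L{f(at)} = (1/a)F(s/a) with a=4 and f(t) = e^(9t): L{e^(36t)} = (1/4) · 1/((s/4)-9) = (1/4) · 4/(s-36) = 1/(s-36)

Final answer: 1/(s-36)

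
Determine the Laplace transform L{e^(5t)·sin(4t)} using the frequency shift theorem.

Frequency shift: L{e^(at)f(t)} = F(s-a). L{e^(5t)·sin(4t)} = 4/((s-5)² + 16)

Final answer: 4/((s-5)² + 16)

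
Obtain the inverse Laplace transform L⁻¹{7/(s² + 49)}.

L⁻¹{7/(s² + 49)} = sin(7t)

Final answer: sin(7t)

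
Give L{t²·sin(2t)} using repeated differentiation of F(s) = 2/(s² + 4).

F(s) = 2/(s² + 4). F'(s) = -4s/(s² + 4)². F''(s) = -4(4 - 3s²)/(s² + 4)³ = (12s² - 16)/(s² + 4)³. So L{t²·sin(2t)} = (-1)² F''(s) = (12s² - 16)/(s² + 4)³

Final answer: (12s² - 16)/(s² + 4)³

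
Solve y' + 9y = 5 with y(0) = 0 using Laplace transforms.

sY + 9Y = 5/s. Y = 5/(s(s+9)). Partial fractions: Y = 5/9/s - 5/9/(s+9)

Final answer: y(t) = 5/9(1 - e^(-9t))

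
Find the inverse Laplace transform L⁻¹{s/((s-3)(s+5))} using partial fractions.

Using partial fractions, f(t) = (3e^(3t) + 5e^(-5t))/8

Final answer: (3e^(3t) + 5e^(-5t))/8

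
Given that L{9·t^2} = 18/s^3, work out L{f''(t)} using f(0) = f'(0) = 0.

L{f''(t)} = s²F(s) - sf(0) - f'(0) = s²·18/s^3 - 0 - 0 = 18/s

Final answer: 18/s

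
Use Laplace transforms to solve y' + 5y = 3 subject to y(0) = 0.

sY + 5Y = 3/s. Y = 3/(s(s+5)). Partial fractions: Y = 3/5/s - 3/5/(s+5)

Final answer: y(t) = 3/5(1 - e^(-5t))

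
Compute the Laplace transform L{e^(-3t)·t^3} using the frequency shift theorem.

L{e^(at)·t^n} = n!/(s-a)^(n+1), so L{e^(-3t)·t^3} = 6/(s+3)^4

Final answer: 6/(s+3)^4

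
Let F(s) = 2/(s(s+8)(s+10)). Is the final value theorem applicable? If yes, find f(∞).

Poles of sF(s) = 2/((s+8)(s+10)) are at s = -8 and s = -10, both in the left half-plane. Theorem applies. f(∞) = lim_{s→0} sF(s) = 2/(8·10) = 1/40

Final answer: 1/40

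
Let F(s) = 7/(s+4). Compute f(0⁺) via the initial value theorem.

f(0⁺) = lim_{s→∞} s·7/(s+4) = lim_{s→∞} 7s/(s+4) = 7

Final answer: 7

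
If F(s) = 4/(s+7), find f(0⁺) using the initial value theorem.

f(0⁺) = lim_{s→∞} s·4/(s+7) = lim_{s→∞} 4s/(s+7) = 4

Final answer: 4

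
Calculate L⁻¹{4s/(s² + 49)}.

This is the form c·s/(s² + a²) with a = 7, c = 4. L⁻¹ = 4·cos(7t)

Final answer: 4·cos(7t)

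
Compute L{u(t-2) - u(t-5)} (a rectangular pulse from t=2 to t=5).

L{u(t-a)} = e^(-as)/s. L{u(t-2) - u(t-5)} = (e^(-2s) - e^(-5s))/s

Final answer: (e^(-2s) - e^(-5s))/s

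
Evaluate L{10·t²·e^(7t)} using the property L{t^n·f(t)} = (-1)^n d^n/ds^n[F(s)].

L{e^(7t)} = 1/(s-7). d/ds[1/(s-7)] = -1/(s-7)². d²/ds²[1/(s-7)] = 2/(s-7)³. So L{t²·e^(7t)} = (-1)² · 2/(s-7)³ = 2/(s-7)³. Then L{10·t²·e^(7t)} = 10·2/(s-7)³ = 20/(s-7)³

Final answer: 20/(s-7)³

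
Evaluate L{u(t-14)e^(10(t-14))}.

u(t-a)f(t-a) with f(t)=e^(10t). L{e^(10t)} = 1/(s-10). By time shift: e^(-14s)/(s-10)

Final answer: e^(-14s)/(s-10)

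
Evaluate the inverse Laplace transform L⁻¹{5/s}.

L⁻¹{c/s} = c, so L⁻¹{5/s} = 5

Final answer: 5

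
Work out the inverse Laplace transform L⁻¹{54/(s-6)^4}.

L⁻¹{n!/(s-a)^(n+1)} = t^n·e^(at) with n=3, a=6. So L⁻¹{6/(s-6)^4} = t^3·e^(6t), and L⁻¹{54/(s-6)^4} = (54/6)·t^3·e^(6t) = 9·t^3·e^(6t)

Final answer: 9·t^3·e^(6t)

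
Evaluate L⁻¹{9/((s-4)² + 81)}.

Form: b/((s-a)² + b²) → e^(at)sin(bt). With a=4, b=9

Final answer: e^(4t)·sin(9t)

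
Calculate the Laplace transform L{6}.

L{6} = 6 · L{1} = 6/s

Final answer: 6/s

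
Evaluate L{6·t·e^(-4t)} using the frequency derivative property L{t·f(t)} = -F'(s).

L{e^(-4t)} = 1/(s+4). By frequency derivative: L{t·e^(-4t)} = -d/ds[1/(s+4)] = -(-1)/(s+4)² = 1/(s+4)². Then L{6·t·e^(-4t)} = 6·1/(s+4)² = 6/(s+4)²

Final answer: 6/(s+4)²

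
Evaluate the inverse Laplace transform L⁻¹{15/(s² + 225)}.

L⁻¹{15/(s² + 225)} = sin(15t)

Final answer: sin(15t)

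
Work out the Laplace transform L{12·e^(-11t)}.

L{e^(at)} = 1/(s-a), so L{e^(-11t)} = 1/(s+11). Then L{12·e^(-11t)} = 12/(s+11)

Final answer: 12/(s+11)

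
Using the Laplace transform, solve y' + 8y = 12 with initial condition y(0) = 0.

sY + 8Y = 12/s. Y = 12/(s(s+8)). Partial fractions: Y = 3/2/s - 3/2/(s+8)

Final answer: y(t) = 3/2(1 - e^(-8t))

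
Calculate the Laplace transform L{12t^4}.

L{12t^4} = 12 · L{t^4} = 12 · 24/s^5 = 288/s^5

Final answer: 288/s^5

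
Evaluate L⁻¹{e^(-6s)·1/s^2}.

L⁻¹{1/s^2} = t. By the time shift theorem, L⁻¹{e^(-as)F(s)} = u(t-a)f(t-a) with a=6, so L⁻¹{e^(-6s)·1/s^2} = u(t-6)·(t-6)

Final answer: u(t-6)·(t-6)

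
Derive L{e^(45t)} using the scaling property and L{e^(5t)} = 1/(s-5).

Using L{f(at)} = (1/a)F(s/a) with a=9 and f(t) = e^(5t): L{e^(45t)} = (1/9) · 1/((s/9)-5) = (1/9) · 9/(s-45) = 1/(s-45)

Final answer: 1/(s-45)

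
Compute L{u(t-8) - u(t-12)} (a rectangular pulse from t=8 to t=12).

L{u(t-a)} = e^(-as)/s. L{u(t-8) - u(t-12)} = (e^(-8s) - e^(-12s))/s

Final answer: (e^(-8s) - e^(-12s))/s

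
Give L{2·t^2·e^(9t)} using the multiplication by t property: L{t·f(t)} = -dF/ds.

Using L{t^n·e^(at)} = n!/(s-a)^(n+1), L{t^2·e^(9t)} = 2/(s-9)^3, so L{2·t^2·e^(9t)} = 2·2/(s-9)^3 = 4/(s-9)^3

Final answer: 4/(s-9)^3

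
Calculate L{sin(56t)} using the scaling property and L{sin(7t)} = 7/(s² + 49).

Using L{f(at)} = (1/a)F(s/a) with a=8: L{sin(56t)} = (1/8) · 7/((s/8)² + 49) = (1/8) · 7·64/(s² + 3136) = 56/(s² + 3136)

Final answer: 56/(s² + 3136)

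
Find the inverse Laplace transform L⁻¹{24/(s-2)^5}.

L⁻¹{n!/(s-a)^(n+1)} = t^n·e^(at), so L⁻¹{24/(s-2)^5} = t^4·e^(2t)

Final answer: t^4·e^(2t)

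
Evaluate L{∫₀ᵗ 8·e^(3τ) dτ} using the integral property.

L{∫₀ᵗ f(τ)dτ} = F(s)/s with F(s) = 8/(s-3), so L{∫₀ᵗ 8·e^(3τ) dτ} = 8/(s(s-3))

Final answer: 8/(s(s-3))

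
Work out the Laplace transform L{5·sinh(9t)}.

L{sinh(ωt)} = ω/(s² - ω²), so L{sinh(9t)} = 9/(s² - 81). Then L{5·sinh(9t)} = 5·9/(s² - 81) = 45/(s² - 81)

Final answer: 45/(s² - 81)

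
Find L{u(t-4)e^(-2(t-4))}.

u(t-a)f(t-a) with f(t)=e^(-2t). L{e^(-2t)} = 1/(s+2). By time shift: e^(-4s)/(s+2)

Final answer: e^(-4s)/(s+2)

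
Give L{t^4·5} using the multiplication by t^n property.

L{5} = 5/s. d^1/ds^1[1/s] = -1/s². d^2/ds^2[1/s] = 2/s^3. d^3/ds^3[1/s] = -6/s^4. d^4/ds^4[1/s] = 24/s^5. So L{t^4} = (-1)^{4}·24/s^5 = 24/s^5. Then L{t^4·5} = 5·24/s^5 = 120/s^5

Final answer: 120/s^5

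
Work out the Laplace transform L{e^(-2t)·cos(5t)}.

L{e^(at)·cos(ωt)} = (s-a)/((s-a)² + ω²), so L{e^(-2t)·cos(5t)} = (s+2)/((s+2)² + 25)

Final answer: (s+2)/((s+2)² + 25)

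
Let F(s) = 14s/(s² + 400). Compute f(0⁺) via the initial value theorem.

f(0⁺) = lim_{s→∞} s·14s/(s² + 400) = lim_{s→∞} 14s²/(s² + 400) = 14

Final answer: 14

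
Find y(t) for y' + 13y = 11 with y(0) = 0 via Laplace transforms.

sY + 13Y = 11/s. Y = 11/(s(s+13)). Partial fractions: Y = 11/13/s - 11/13/(s+13)

Final answer: y(t) = 11/13(1 - e^(-13t))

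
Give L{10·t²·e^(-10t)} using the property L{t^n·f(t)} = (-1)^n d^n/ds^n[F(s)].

L{e^(-10t)} = 1/(s+10). d/ds[1/(s+10)] = -1/(s+10)². d²/ds²[1/(s+10)] = 2/(s+10)³. So L{t²·e^(-10t)} = (-1)² · 2/(s+10)³ = 2/(s+10)³. Then L{10·t²·e^(-10t)} = 10·2/(s+10)³ = 20/(s+10)³

Final answer: 20/(s+10)³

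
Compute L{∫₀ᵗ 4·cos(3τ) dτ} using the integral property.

L{∫₀ᵗ f(τ)dτ} = F(s)/s with F(s) = 4s/(s² + 9), so the result is (4s/(s² + 9))/s = 4/(s² + 9)

Final answer: 4/(s² + 9)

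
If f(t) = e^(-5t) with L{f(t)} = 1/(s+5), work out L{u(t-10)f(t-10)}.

Time shift theorem: L{u(t-a)f(t-a)} = e^(-as)F(s). Here a=10, F(s) = 1/(s+5), so L{u(t-10)f(t-10)} = e^(-10s)·1/(s+5)

Final answer: e^(-10s)·1/(s+5)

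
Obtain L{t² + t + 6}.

L{t² + t + 6} = 2/s³ + 1/s² + 6/s = 2/s³ + 1/s² + 6/s

Final answer: 2/s³ + 1/s² + 6/s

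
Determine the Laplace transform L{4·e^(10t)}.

L{e^(at)} = 1/(s-a), so L{e^(10t)} = 1/(s-10). Then L{4·e^(10t)} = 4/(s-10)

Final answer: 4/(s-10)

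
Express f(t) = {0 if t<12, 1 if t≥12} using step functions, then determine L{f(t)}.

f(t) = u(t-12). L{u(t-12)} = e^(-12s)/s, so L{f(t)} = e^(-12s)/s

Final answer: e^(-12s)/s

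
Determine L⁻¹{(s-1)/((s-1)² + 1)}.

Using frequency shift: L⁻¹{(s-a)/((s-a)² + b²)} = e^(at)cos(bt). Here a=1, b=1

Final answer: e^t·cos(t)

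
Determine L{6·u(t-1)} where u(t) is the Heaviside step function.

L{u(t-a)} = e^(-as)/s. Here a=1, so L{u(t-1)} = e^(-s)/s, and L{6·u(t-1)} = 6·e^(-s)/s

Final answer: 6·e^(-s)/s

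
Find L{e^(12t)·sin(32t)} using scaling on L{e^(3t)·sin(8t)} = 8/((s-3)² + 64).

Scaling with a=4: L{e^(12t)·sin(32t)} = (1/4) · 8/((s/4-3)² + 64). Simplifying: 32/((s-12)² + 1024)

Final answer: 32/((s-12)² + 1024)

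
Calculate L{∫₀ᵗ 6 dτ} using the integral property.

L{∫₀ᵗ f(τ)dτ} = F(s)/s with f(t) = 6. F(s) = 6/s, so L{∫₀ᵗ 6 dτ} = (6/s)/s = 6/s². (Check: ∫₀ᵗ 6 dτ = 6t.)

Final answer: 6/s²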